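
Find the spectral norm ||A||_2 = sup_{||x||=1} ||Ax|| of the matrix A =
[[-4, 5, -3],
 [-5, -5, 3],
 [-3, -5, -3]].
||A||_2 ≈ 9.3751 (= sqrt(largest eigenvalue of A^T A))

||A||_2 = sigma_max(A) = sqrt(lambda_max(A^T A)). Form the symmetric matrix M = A^T A =
[[50, 20, 6],
 [20, 75, -15],
 [6, -15, 27]].
Its characteristic polynomial (trace, sum of principal 2x2 minors, determinant of M give the coefficients) is
  p(λ) = det(λ I - M) = λ^3 - 152λ^2 + 6464λ - 72900.
No integer candidate from the rational root theorem (±divisors of 72900) is a root, so the roots are irrational. The cubic discriminant is Δ = 6753328208 > 0, so there are three distinct real roots. p(17) = -2027 and p(18) = 36 have opposite signs, so a root lies in (17, 18); Newton's method refines it to λ ≈ 17.9817. p(46) = 148 and p(47) = -1037 have opposite signs, so a root lies in (46, 47); Newton's method refines it to λ ≈ 46.1261. p(87) = -2517 and p(88) = 316 have opposite signs, so a root lies in (87, 88); Newton's method refines it to λ ≈ 87.8922. Check (Vieta): the three roots sum to 152, matching tr M = 152.
So the eigenvalues of A^T A are ≈ 17.9817, 46.1261, 87.8922 (all ≥ 0, as they must be for A^T A). The largest is λ_max ≈ 87.8922, hence ||A||_2 = sqrt(λ_max) ≈ 9.3751.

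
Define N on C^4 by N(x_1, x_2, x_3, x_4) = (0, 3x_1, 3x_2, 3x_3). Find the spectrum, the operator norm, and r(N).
sigma(N) = {0}; ||N|| = 3; r(N) = 0. (N is nilpotent with N^4 = 0.)

On C^4, N is a strictly lower-triangular matrix with 3 on the subdiagonal and zeros elsewhere, so its characteristic polynomial is lambda^4 and every eigenvalue is 0: sigma(N) = {0}. For the operator norm, N e_i = 3e_{i+1} for i = 1, ..., 3 and N e_4 = 0, so the singular values of N are 3 (with multiplicity 3) and 0; hence ||N|| = 3. The spectral radius r(N) = max|lambda| = 0. Note ||N|| > r(N) — characteristic of non-normal nilpotent operators. Indeed N^4 = 0.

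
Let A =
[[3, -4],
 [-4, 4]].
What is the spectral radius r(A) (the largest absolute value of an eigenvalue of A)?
r(A) = (7 + sqrt(65))/2 ≈ 7.5311

The eigenvalues of A are the roots of its characteristic polynomial. With M = A (coefficients from the trace and determinant):
  p(λ) = det(λ I - M) = λ^2 - 7λ - 4.
For λ^2 - 7λ - 4 the discriminant is 65. It is nonnegative but not a perfect square, so the roots are real and irrational: λ = (7 ± sqrt(65))/2 ≈ 7.5311, -0.5311.
Thus the eigenvalues (to 4 decimals) are 7.5311 (modulus 7.5311); -0.5311 (modulus 0.5311). The spectral radius is the largest modulus: r(A) = (7 + sqrt(65))/2 ≈ 7.5311. (Cross-check: r(A) ≤ ||A||_2 ≈ 7.5311; equality holds whenever A is normal, though it can also hold for some non-normal A.)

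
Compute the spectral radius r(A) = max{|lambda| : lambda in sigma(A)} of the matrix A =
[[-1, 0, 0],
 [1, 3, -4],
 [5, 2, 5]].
r(A) = sqrt(23) ≈ 4.7958

The eigenvalues of A are the roots of its characteristic polynomial. With M = A (coefficients from the trace, the sum of principal 2x2 minors, and det A):
  p(λ) = det(λ I - M) = λ^3 - 7λ^2 + 15λ + 23.
By the rational root theorem any rational root is an integer divisor of 23. Testing λ = -1: p(-1) = -1 - 7 - 15 + 23 = 0, so λ = -1 is a root. Dividing out (λ + 1) leaves p(λ) = (λ + 1)(λ^2 - 8λ + 23). For λ^2 - 8λ + 23 the discriminant is -28. It is negative, so the roots are the complex-conjugate pair λ = 4 ± (sqrt(28)/2) i ≈ 4 ± 2.6458i. For a conjugate pair the product of the roots equals the constant term, so |λ|^2 = 23 and |λ| = sqrt(23) ≈ 4.7958.
Thus the eigenvalues (to 4 decimals) are 4 ± 2.6458i (modulus 4.7958); -1 (modulus 1). The spectral radius is the largest modulus: r(A) = sqrt(23) ≈ 4.7958. (Cross-check: r(A) ≤ ||A||_2 ≈ 7.5504; equality holds whenever A is normal, though it can also hold for some non-normal A.)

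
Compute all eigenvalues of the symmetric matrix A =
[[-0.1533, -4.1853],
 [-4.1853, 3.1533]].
sigma(A) ≈ {-3, 6}

A is real symmetric, so its spectrum consists of real eigenvalues. Expanding the characteristic polynomial of the displayed matrix gives
  det(λ I - A) = p(λ) = λ^2 + (-3)λ + (-18).
Solving p(λ) = 0 yields eigenvalues ≈ -3, 6. (A is shown rounded to 4 decimals, so these recover the underlying integer eigenvalues to within that precision.)
Verification: the trace of A = 3 equals the sum of eigenvalues 3, and det(A) ≈ -18.0001 matches the eigenvalue product -18.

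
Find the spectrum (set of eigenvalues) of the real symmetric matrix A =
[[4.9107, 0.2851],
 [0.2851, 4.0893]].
sigma(A) ≈ {4, 5}

A is real symmetric, so its spectrum consists of real eigenvalues. Expanding the characteristic polynomial of the displayed matrix gives
  det(λ I - A) = p(λ) = λ^2 + (-9)λ + (20).
Solving p(λ) = 0 yields eigenvalues ≈ 4, 5. (A is shown rounded to 4 decimals, so these recover the underlying integer eigenvalues to within that precision.)
Verification: the trace of A = 9 equals the sum of eigenvalues 9, and det(A) ≈ 20.0000 matches the eigenvalue product 20.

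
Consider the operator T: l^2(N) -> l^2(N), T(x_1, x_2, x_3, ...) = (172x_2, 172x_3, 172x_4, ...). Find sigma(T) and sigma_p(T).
sigma(T) = closed disk {z in C : |z| ≤ 172}; sigma_p(T) = open disk {z in C : |z| < 172}

Note T = 172·V where V is the unit left shift (V x)_k = x_{k+1}; so sigma(T) = 172·sigma(V) and ||T|| = 172||V||. ||T x||^2 = 29584sum_{k≥2} |x_k|^2 ≤ 29584||x||^2, with equality on {x : x_1 = 0}, so ||T|| = 172. For any lambda with |lambda| < 172, set r = lambda/172 (|r| < 1); the vector x = (1, r, r^2, ...) is in l^2 and satisfies T x = 172(r, r^2, ...) = lambda x, so lambda is an eigenvalue. On the boundary |lambda| = 172 the geometric series diverges, so no l^2 eigenvector exists, but these lambda lie in the approximate point spectrum. Hence sigma(T) is the closed disk of radius 172 and sigma_p(T) is the open disk.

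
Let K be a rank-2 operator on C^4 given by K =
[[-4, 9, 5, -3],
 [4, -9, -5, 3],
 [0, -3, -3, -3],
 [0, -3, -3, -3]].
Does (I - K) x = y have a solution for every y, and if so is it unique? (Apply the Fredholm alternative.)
(I - K) is invertible (det(I - K) = 92 ≠ 0), so for every y in C^4 the equation (I - K) x = y has a unique solution.

K has rank 2 and factors as K = U V^T = u1 v1^T + u2 v2^T with u1 = (-3, 3, 1, 1), v1 = (1, -3, -2, 0), u2 = (-1, 1, -1, -1), v2 = (1, 0, 1, 3) (multiplying out reproduces the displayed K). The nonzero eigenvalues of U V^T coincide with those of the 2 x 2 matrix G = V^T U = [[v1·u1, v1·u2], [v2·u1, v2·u2]] = [[-14, -2], [1, -5]], and by the Sylvester determinant identity det(I_4 - U V^T) = det(I_2 - V^T U) = det([[15, 2], [-1, 6]]) = (15)(6) - (2)(-1) = 92. (Direct check: I - K =
[[5, -9, -5, 3],
 [-4, 10, 5, -3],
 [0, 3, 4, 3],
 [0, 3, 3, 4]]
has determinant 92.) The finite-dimensional Fredholm alternative says: either (I - K) is invertible, or ker(I - K) ≠ {0} and then range(I - K) = ker((I - K)^*)^⊥, with dim ker(I - K) = dim ker((I - K)^*). Since det(I - K) ≠ 0, 1 is not an eigenvalue of K and ker(I - K) = {0}, so we are in the first case: for every y there is a unique x = (I - K)^(-1) y. (Explicitly, by the Woodbury identity, (I - U V^T)^(-1) = I + U (I_2 - G)^(-1) V^T.)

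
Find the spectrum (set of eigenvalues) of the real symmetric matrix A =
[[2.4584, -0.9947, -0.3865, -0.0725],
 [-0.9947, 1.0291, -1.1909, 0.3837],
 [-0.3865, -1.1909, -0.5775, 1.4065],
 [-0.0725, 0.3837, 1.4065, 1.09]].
sigma(A) ≈ {-2, 1, 2, 3}

A is real symmetric, so its spectrum consists of real eigenvalues. Expanding the characteristic polynomial of the displayed matrix gives
  det(λ I - A) = p(λ) = λ^4 + (-4)λ^3 + (-1)λ^2 + (16)λ + (-12).
Solving p(λ) = 0 yields eigenvalues ≈ -2, 1, 2, 3. (A is shown rounded to 4 decimals, so these recover the underlying integer eigenvalues to within that precision.)
Verification: the trace of A = 4 equals the sum of eigenvalues 4, and det(A) ≈ -12.0003 matches the eigenvalue product -12.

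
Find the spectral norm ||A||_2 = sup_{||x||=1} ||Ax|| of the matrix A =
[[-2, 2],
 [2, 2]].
||A||_2 = sqrt(8) ≈ 2.8284 (= sqrt(largest eigenvalue of A^T A))

||A||_2 = sigma_max(A) = sqrt(lambda_max(A^T A)). Form the symmetric matrix M = A^T A =
[[8, 0],
 [0, 8]].
Its characteristic polynomial (trace, determinant of M give the coefficients) is
  p(λ) = det(λ I - M) = λ^2 - 16λ + 64.
For λ^2 - 16λ + 64 the discriminant is 0. It is a perfect square (0^2), so the roots are rational: λ = (16 ± 0)/2 = 8, 8.
So the eigenvalues of A^T A are ≈ 8, 8 (all ≥ 0, as they must be for A^T A). The largest is λ_max = 8, hence ||A||_2 = sqrt(λ_max) = sqrt(8) ≈ 2.8284.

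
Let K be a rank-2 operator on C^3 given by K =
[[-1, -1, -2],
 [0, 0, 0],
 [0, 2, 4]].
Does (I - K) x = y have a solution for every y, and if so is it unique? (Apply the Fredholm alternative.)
(I - K) is invertible (det(I - K) = -6 ≠ 0), so for every y in C^3 the equation (I - K) x = y has a unique solution.

K has rank 2 and factors as K = U V^T = u1 v1^T + u2 v2^T with u1 = (0, 0, 1), v1 = (-3, -1, -2), u2 = (-1, 0, 3), v2 = (1, 1, 2) (multiplying out reproduces the displayed K). The nonzero eigenvalues of U V^T coincide with those of the 2 x 2 matrix G = V^T U = [[v1·u1, v1·u2], [v2·u1, v2·u2]] = [[-2, -3], [2, 5]], and by the Sylvester determinant identity det(I_3 - U V^T) = det(I_2 - V^T U) = det([[3, 3], [-2, -4]]) = (3)(-4) - (3)(-2) = -6. (Direct check: I - K =
[[2, 1, 2],
 [0, 1, 0],
 [0, -2, -3]]
has determinant -6.) The finite-dimensional Fredholm alternative says: either (I - K) is invertible, or ker(I - K) ≠ {0} and then range(I - K) = ker((I - K)^*)^⊥, with dim ker(I - K) = dim ker((I - K)^*). Since det(I - K) ≠ 0, 1 is not an eigenvalue of K and ker(I - K) = {0}, so we are in the first case: for every y there is a unique x = (I - K)^(-1) y. (Explicitly, by the Woodbury identity, (I - U V^T)^(-1) = I + U (I_2 - G)^(-1) V^T.)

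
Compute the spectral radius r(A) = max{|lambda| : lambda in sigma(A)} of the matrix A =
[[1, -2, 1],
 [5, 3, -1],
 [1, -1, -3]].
r(A) ≈ 3.6982

The eigenvalues of A are the roots of its characteristic polynomial. With M = A (coefficients from the trace, the sum of principal 2x2 minors, and det A):
  p(λ) = det(λ I - M) = λ^3 - λ^2 - λ + 46.
No integer candidate from the rational root theorem (±divisors of 46) is a root, so the roots are irrational. The cubic discriminant is Δ = -56115 < 0, so there is one real root and a complex-conjugate pair. p(-4) = -30 and p(-3) = 13 have opposite signs, so a root lies in (-4, -3); Newton's method refines it to λ ≈ -3.3635. Dividing out (λ - (-3.3635)) leaves approximately λ^2 - 4.3635λ + 13.6764. For λ^2 - 4.3635λ + 13.6764 the discriminant is -35.6656. It is negative, so the remaining roots are the complex-conjugate pair λ ≈ 2.1817 ± 2.986i. Their product equals the constant term, so |λ|^2 ≈ 13.6764 and |λ| ≈ 3.6982.
Thus the eigenvalues (to 4 decimals) are -3.3635 (modulus 3.3635); 2.1817 ± 2.986i (modulus 3.6982). The spectral radius is the largest modulus: r(A) ≈ 3.6982. (Cross-check: r(A) ≤ ||A||_2 ≈ 6.0106; equality holds whenever A is normal, though it can also hold for some non-normal A.)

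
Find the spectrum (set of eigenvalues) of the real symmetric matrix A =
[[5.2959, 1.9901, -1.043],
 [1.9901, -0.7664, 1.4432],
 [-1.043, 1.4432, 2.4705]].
sigma(A) ≈ {-2, 3, 6}

A is real symmetric, so its spectrum consists of real eigenvalues. Expanding the characteristic polynomial of the displayed matrix gives
  det(λ I - A) = p(λ) = λ^3 + (-7)λ^2 + (0)λ + (36).
Solving p(λ) = 0 yields eigenvalues ≈ -2, 3, 6. (A is shown rounded to 4 decimals, so these recover the underlying integer eigenvalues to within that precision.)
Verification: the trace of A = 7 equals the sum of eigenvalues 7, and det(A) ≈ -35.9996 matches the eigenvalue product -36.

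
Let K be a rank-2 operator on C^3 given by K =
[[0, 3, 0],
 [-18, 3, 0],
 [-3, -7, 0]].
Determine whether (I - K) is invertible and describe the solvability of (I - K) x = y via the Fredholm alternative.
(I - K) is invertible (det(I - K) = 52 ≠ 0), so for every y in C^3 the equation (I - K) x = y has a unique solution.

K has rank 2 and factors as K = U V^T = u1 v1^T + u2 v2^T with u1 = (-1, 3, 3), v1 = (-3, -1, 0), u2 = (1, 3, -2), v2 = (-3, 2, 0) (multiplying out reproduces the displayed K). The nonzero eigenvalues of U V^T coincide with those of the 2 x 2 matrix G = V^T U = [[v1·u1, v1·u2], [v2·u1, v2·u2]] = [[0, -6], [9, 3]], and by the Sylvester determinant identity det(I_3 - U V^T) = det(I_2 - V^T U) = det([[1, 6], [-9, -2]]) = (1)(-2) - (6)(-9) = 52. (Direct check: I - K =
[[1, -3, 0],
 [18, -2, 0],
 [3, 7, 1]]
has determinant 52.) The finite-dimensional Fredholm alternative says: either (I - K) is invertible, or ker(I - K) ≠ {0} and then range(I - K) = ker((I - K)^*)^⊥, with dim ker(I - K) = dim ker((I - K)^*). Since det(I - K) ≠ 0, 1 is not an eigenvalue of K and ker(I - K) = {0}, so we are in the first case: for every y there is a unique x = (I - K)^(-1) y. (Explicitly, by the Woodbury identity, (I - U V^T)^(-1) = I + U (I_2 - G)^(-1) V^T.)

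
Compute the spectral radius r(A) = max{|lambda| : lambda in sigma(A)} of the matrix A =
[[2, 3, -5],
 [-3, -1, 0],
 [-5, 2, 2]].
r(A) ≈ 6.8254

The eigenvalues of A are the roots of its characteristic polynomial. With M = A (coefficients from the trace, the sum of principal 2x2 minors, and det A):
  p(λ) = det(λ I - M) = λ^3 - 3λ^2 - 16λ - 69.
No integer candidate from the rational root theorem (±divisors of 69) is a root, so the roots are irrational. The cubic discriminant is Δ = -176927 < 0, so there is one real root and a complex-conjugate pair. p(6) = -57 and p(7) = 15 have opposite signs, so a root lies in (6, 7); Newton's method refines it to λ ≈ 6.8254. Dividing out (λ - (6.8254)) leaves approximately λ^2 + 3.8254λ + 10.1094. For λ^2 + 3.8254λ + 10.1094 the discriminant is -25.8042. It is negative, so the remaining roots are the complex-conjugate pair λ ≈ -1.9127 ± 2.5399i. Their product equals the constant term, so |λ|^2 ≈ 10.1094 and |λ| ≈ 3.1795.
Thus the eigenvalues (to 4 decimals) are 6.8254 (modulus 6.8254); -1.9127 ± 2.5399i (modulus 3.1795). The spectral radius is the largest modulus: r(A) ≈ 6.8254. (Cross-check: r(A) ≤ ||A||_2 ≈ 7.413; equality holds whenever A is normal, though it can also hold for some non-normal A.)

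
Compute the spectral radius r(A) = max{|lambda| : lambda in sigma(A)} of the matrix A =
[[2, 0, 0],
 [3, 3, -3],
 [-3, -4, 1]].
r(A) = (4 + sqrt(52))/2 ≈ 5.6056

The eigenvalues of A are the roots of its characteristic polynomial. With M = A (coefficients from the trace, the sum of principal 2x2 minors, and det A):
  p(λ) = det(λ I - M) = λ^3 - 6λ^2 - λ + 18.
By the rational root theorem any rational root is an integer divisor of 18. Testing λ = 2: p(2) = 8 - 24 - 2 + 18 = 0, so λ = 2 is a root. Dividing out (λ - 2) leaves p(λ) = (λ - 2)(λ^2 - 4λ - 9). For λ^2 - 4λ - 9 the discriminant is 52. It is nonnegative but not a perfect square, so the roots are real and irrational: λ = (4 ± sqrt(52))/2 ≈ 5.6056, -1.6056.
Thus the eigenvalues (to 4 decimals) are 5.6056 (modulus 5.6056); -1.6056 (modulus 1.6056); 2 (modulus 2). The spectral radius is the largest modulus: r(A) = (4 + sqrt(52))/2 ≈ 5.6056. (Cross-check: r(A) ≤ ||A||_2 ≈ 7.2114; equality holds whenever A is normal, though it can also hold for some non-normal A.)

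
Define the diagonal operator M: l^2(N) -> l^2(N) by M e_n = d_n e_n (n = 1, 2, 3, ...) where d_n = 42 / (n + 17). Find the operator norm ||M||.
||M|| = 7/3 (attained at n = 1)

For M diagonal, ||M|| = sup_n |d_n| = sup_n 42/(n + 17). This is positive and strictly decreasing in n, so the supremum is attained at n = 1: d_1 = 42/(1 + 17) = 7/3. Hence ||M|| = 7/3.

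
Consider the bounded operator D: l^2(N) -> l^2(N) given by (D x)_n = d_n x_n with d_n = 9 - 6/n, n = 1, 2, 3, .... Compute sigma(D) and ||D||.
sigma(D) = {9 - 6/n : n ≥ 1} ∪ {9}; ||D|| = 9

A bounded diagonal operator on l^2 with diagonal entries d_n has spectrum equal to the closure of {d_n : n ≥ 1}: every d_n is an eigenvalue (with eigenvector e_n), so {d_n} ⊂ sigma(D); the spectrum is closed, so its closure is too; and for lambda not in the closure, (D - lambda I) has bounded inverse (the diagonal entries 1/(d_n - lambda) are bounded). For our sequence d_n = 9 - 6/n, n = 1, 2, 3, ...:
  - {d_n} = {9 - 6/n : n ≥ 1}; the only limit point is 9
  - closure = {9 - 6/n : n ≥ 1} ∪ {9}
For the norm: a diagonal operator has ||D|| = sup_n |d_n|. Here d_n = 9 - 6/n increases monotonically from d_1 = 3 toward 9, with all terms in [3, 9); so sup_n |d_n| = 9 (the supremum is the limit, not attained). So ||D|| = 9.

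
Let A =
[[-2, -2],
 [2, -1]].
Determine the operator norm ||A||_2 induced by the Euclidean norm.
||A||_2 = 3 (= sqrt(largest eigenvalue of A^T A))

||A||_2 = sigma_max(A) = sqrt(lambda_max(A^T A)). Form the symmetric matrix M = A^T A =
[[8, 2],
 [2, 5]].
Its characteristic polynomial (trace, determinant of M give the coefficients) is
  p(λ) = det(λ I - M) = λ^2 - 13λ + 36.
For λ^2 - 13λ + 36 the discriminant is 25. It is a perfect square (5^2), so the roots are rational: λ = (13 ± 5)/2 = 9, 4.
So the eigenvalues of A^T A are ≈ 4, 9 (all ≥ 0, as they must be for A^T A). The largest is λ_max = 9, hence ||A||_2 = sqrt(λ_max) = 3.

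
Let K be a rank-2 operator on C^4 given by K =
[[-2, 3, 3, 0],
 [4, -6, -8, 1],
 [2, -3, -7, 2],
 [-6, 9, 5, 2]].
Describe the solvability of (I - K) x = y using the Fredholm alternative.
(I - K) is invertible (det(I - K) = -9 ≠ 0), so for every y in C^4 the equation (I - K) x = y has a unique solution.

K has rank 2 and factors as K = U V^T = u1 v1^T + u2 v2^T with u1 = (-1, 3, 3, -1), v1 = (0, 0, -2, 1), u2 = (-1, 2, 1, -3), v2 = (2, -3, -1, -1) (multiplying out reproduces the displayed K). The nonzero eigenvalues of U V^T coincide with those of the 2 x 2 matrix G = V^T U = [[v1·u1, v1·u2], [v2·u1, v2·u2]] = [[-7, -5], [-13, -6]], and by the Sylvester determinant identity det(I_4 - U V^T) = det(I_2 - V^T U) = det([[8, 5], [13, 7]]) = (8)(7) - (5)(13) = -9. (Direct check: I - K =
[[3, -3, -3, 0],
 [-4, 7, 8, -1],
 [-2, 3, 8, -2],
 [6, -9, -5, -1]]
has determinant -9.) The finite-dimensional Fredholm alternative says: either (I - K) is invertible, or ker(I - K) ≠ {0} and then range(I - K) = ker((I - K)^*)^⊥, with dim ker(I - K) = dim ker((I - K)^*). Since det(I - K) ≠ 0, 1 is not an eigenvalue of K and ker(I - K) = {0}, so we are in the first case: for every y there is a unique x = (I - K)^(-1) y. (Explicitly, by the Woodbury identity, (I - U V^T)^(-1) = I + U (I_2 - G)^(-1) V^T.)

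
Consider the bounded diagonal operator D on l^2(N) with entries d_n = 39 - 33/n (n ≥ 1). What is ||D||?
||D|| = 39

For a diagonal operator on l^2 with entries d_n, ||D|| = sup_n |d_n|. Here d_1 = 6, d_2 = 45/2, ..., and d_n = 39 - 33/n increases monotonically toward 39. All terms lie in [6, 39), so |d_n| = d_n and the supremum is the limit 39, which is not attained by any individual d_n. Hence ||D|| = 39.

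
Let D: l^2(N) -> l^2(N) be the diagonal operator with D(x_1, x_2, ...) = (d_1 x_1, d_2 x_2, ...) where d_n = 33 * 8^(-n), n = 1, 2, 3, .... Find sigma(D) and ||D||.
sigma(D) = {33 * 8^(-n) : n ≥ 1} ∪ {0}; ||D|| = 33/8

A bounded diagonal operator on l^2 with diagonal entries d_n has spectrum equal to the closure of {d_n : n ≥ 1}: every d_n is an eigenvalue (with eigenvector e_n), so {d_n} ⊂ sigma(D); the spectrum is closed, so its closure is too; and for lambda not in the closure, (D - lambda I) has bounded inverse (the diagonal entries 1/(d_n - lambda) are bounded). For our sequence d_n = 33 * 8^(-n), n = 1, 2, 3, ...:
  - {d_n} = {33 * 8^(-n) : n ≥ 1}; the only limit point is 0
  - closure = {33 * 8^(-n) : n ≥ 1} ∪ {0}
For the norm: a diagonal operator has ||D|| = sup_n |d_n|. Here d_n = 33 * 8^(-n) is positive and decreasing, so sup_n |d_n| = d_1 = 33/8. So ||D|| = 33/8.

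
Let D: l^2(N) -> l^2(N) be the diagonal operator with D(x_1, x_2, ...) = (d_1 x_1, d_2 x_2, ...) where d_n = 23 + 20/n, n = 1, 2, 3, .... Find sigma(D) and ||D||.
sigma(D) = {23 + 20/n : n ≥ 1} ∪ {23}; ||D|| = 43

A bounded diagonal operator on l^2 with diagonal entries d_n has spectrum equal to the closure of {d_n : n ≥ 1}: every d_n is an eigenvalue (with eigenvector e_n), so {d_n} ⊂ sigma(D); the spectrum is closed, so its closure is too; and for lambda not in the closure, (D - lambda I) has bounded inverse (the diagonal entries 1/(d_n - lambda) are bounded). For our sequence d_n = 23 + 20/n, n = 1, 2, 3, ...:
  - {d_n} = {23 + 20/n : n ≥ 1}; the only limit point is 23
  - closure = {23 + 20/n : n ≥ 1} ∪ {23}
For the norm: a diagonal operator has ||D|| = sup_n |d_n|. Here d_n = 23 + 20/n is positive and decreasing, so sup_n |d_n| = d_1 = 23 + 20 = 43. So ||D|| = 43.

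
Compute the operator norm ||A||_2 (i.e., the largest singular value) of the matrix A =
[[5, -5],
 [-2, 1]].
||A||_2 = sqrt((55 + sqrt(2925))/2) ≈ 7.3852 (= sqrt(largest eigenvalue of A^T A))

||A||_2 = sigma_max(A) = sqrt(lambda_max(A^T A)). Form the symmetric matrix M = A^T A =
[[29, -27],
 [-27, 26]].
Its characteristic polynomial (trace, determinant of M give the coefficients) is
  p(λ) = det(λ I - M) = λ^2 - 55λ + 25.
For λ^2 - 55λ + 25 the discriminant is 2925. It is nonnegative but not a perfect square, so the roots are real and irrational: λ = (55 ± sqrt(2925))/2 ≈ 54.5416, 0.4584.
So the eigenvalues of A^T A are ≈ 0.4584, 54.5416 (all ≥ 0, as they must be for A^T A). The largest is λ_max = (55 + sqrt(2925))/2 ≈ 54.5416, hence ||A||_2 = sqrt(λ_max) = sqrt((55 + sqrt(2925))/2) ≈ 7.3852.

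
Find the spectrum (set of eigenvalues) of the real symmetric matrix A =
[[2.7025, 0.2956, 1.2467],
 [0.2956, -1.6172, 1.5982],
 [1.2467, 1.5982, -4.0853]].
sigma(A) ≈ {-5, -1, 3}

A is real symmetric, so its spectrum consists of real eigenvalues. Expanding the characteristic polynomial of the displayed matrix gives
  det(λ I - A) = p(λ) = λ^3 + (3)λ^2 + (-13)λ + (-15).
Solving p(λ) = 0 yields eigenvalues ≈ -5, -1, 3. (A is shown rounded to 4 decimals, so these recover the underlying integer eigenvalues to within that precision.)
Verification: the trace of A = -3 equals the sum of eigenvalues -3, and det(A) ≈ 15.0004 matches the eigenvalue product 15.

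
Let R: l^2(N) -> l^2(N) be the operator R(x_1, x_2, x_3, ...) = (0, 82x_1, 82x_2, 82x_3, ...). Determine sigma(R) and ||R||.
sigma(R) = closed disk {z in C : |z| ≤ 82}; ||R|| = 82

Note R = 82·U where U is the unit right shift (U x)_k = x_{k-1} (with x_0 := 0); so ||R|| = 82||U|| and sigma(R) = 82·sigma(U). ||R x||^2 = sum_{k≥1} |82x_k|^2 = 6724||x||^2, so ||R|| = 82 and sigma(R) ⊂ {|z| ≤ 82}. For any |lambda| < 82, the equation (R - lambda I) x = 0 forces x_1 = 0, then 82x_k = lambda x_{k+1} ⇒ x = 0, so R has no eigenvalues. But (R - lambda I) is not surjective for |lambda| < 82: solving (R - lambda I) x = e_1 would require x_n proportional to (lambda/82)^(-n), which is not in l^2. So every |lambda| < 82 lies in the residual spectrum. The boundary |lambda| = 82 is in the approximate point spectrum (the spectrum is closed). Hence sigma(R) is the closed disk of radius 82.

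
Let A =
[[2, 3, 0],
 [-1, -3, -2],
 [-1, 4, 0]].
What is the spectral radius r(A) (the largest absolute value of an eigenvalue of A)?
r(A) = sqrt(11) ≈ 3.3166

The eigenvalues of A are the roots of its characteristic polynomial. With M = A (coefficients from the trace, the sum of principal 2x2 minors, and det A):
  p(λ) = det(λ I - M) = λ^3 + λ^2 + 5λ - 22.
By the rational root theorem any rational root is an integer divisor of 22. Testing λ = 2: p(2) = 8 + 4 + 10 - 22 = 0, so λ = 2 is a root. Dividing out (λ - 2) leaves p(λ) = (λ - 2)(λ^2 + 3λ + 11). For λ^2 + 3λ + 11 the discriminant is -35. It is negative, so the roots are the complex-conjugate pair λ = -3/2 ± (sqrt(35)/2) i ≈ -1.5 ± 2.958i. For a conjugate pair the product of the roots equals the constant term, so |λ|^2 = 11 and |λ| = sqrt(11) ≈ 3.3166.
Thus the eigenvalues (to 4 decimals) are -1.5 ± 2.958i (modulus 3.3166); 2 (modulus 2). The spectral radius is the largest modulus: r(A) = sqrt(11) ≈ 3.3166. (Cross-check: r(A) ≤ ||A||_2 ≈ 6.0072; equality holds whenever A is normal, though it can also hold for some non-normal A.)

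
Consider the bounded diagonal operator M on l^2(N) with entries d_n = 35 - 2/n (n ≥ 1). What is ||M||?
||M|| = 35

For a diagonal operator on l^2 with entries d_n, ||M|| = sup_n |d_n|. Here d_1 = 33, d_2 = 34, ..., and d_n = 35 - 2/n increases monotonically toward 35. All terms lie in [33, 35), so |d_n| = d_n and the supremum is the limit 35, which is not attained by any individual d_n. Hence ||M|| = 35.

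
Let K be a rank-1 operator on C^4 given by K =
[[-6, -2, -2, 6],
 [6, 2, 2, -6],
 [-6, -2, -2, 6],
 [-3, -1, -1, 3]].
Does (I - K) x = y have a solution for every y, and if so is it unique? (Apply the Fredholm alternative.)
(I - K) is invertible (det(I - K) = 4 ≠ 0), so for every y in C^4 the equation (I - K) x = y has a unique solution.

K has rank 1, so it is an outer product K = u v^T: every row of K is a multiple of one row vector. Reading off the entries, u = (2, -2, 2, 1) and v = (-3, -1, -1, 3) (row i of K equals u_i·v^T). A rank-one matrix u v^T satisfies K u = u (v·u) and kills the (3)-dimensional subspace v^⊥, so its characteristic polynomial is lambda^3 (lambda - v·u) with v·u = tr K = -3. Hence the eigenvalues of I - K are 1 (multiplicity 3) and 1 - (-3) = 4, so det(I - K) = 4. (Direct check: I - K =
[[7, 2, 2, -6],
 [-6, -1, -2, 6],
 [6, 2, 3, -6],
 [3, 1, 1, -2]]
has determinant 4.) The finite-dimensional Fredholm alternative says: either (I - K) is invertible, or ker(I - K) ≠ {0} and then range(I - K) = ker((I - K)^*)^⊥, with dim ker(I - K) = dim ker((I - K)^*). Since det(I - K) ≠ 0, 1 is not an eigenvalue of K and ker(I - K) = {0}, so we are in the first case: for every y there is a unique x = (I - K)^(-1) y. Explicitly, by the Sherman–Morrison formula, (I - u v^T)^(-1) = I + u v^T/(1 - v·u), i.e. (I - K)^(-1) = I + K/(4).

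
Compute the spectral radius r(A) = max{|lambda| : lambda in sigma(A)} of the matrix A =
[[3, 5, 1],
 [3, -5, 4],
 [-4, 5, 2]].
r(A) ≈ 8.5939

The eigenvalues of A are the roots of its characteristic polynomial. With M = A (coefficients from the trace, the sum of principal 2x2 minors, and det A):
  p(λ) = det(λ I - M) = λ^3 - 50λ + 205.
No integer candidate from the rational root theorem (±divisors of 205) is a root, so the roots are irrational. The cubic discriminant is Δ = -634675 < 0, so there is one real root and a complex-conjugate pair. p(-9) = -74 and p(-8) = 93 have opposite signs, so a root lies in (-9, -8); Newton's method refines it to λ ≈ -8.5939. Dividing out (λ - (-8.5939)) leaves approximately λ^2 - 8.5939λ + 23.8543. For λ^2 - 8.5939λ + 23.8543 the discriminant is -21.5628. It is negative, so the remaining roots are the complex-conjugate pair λ ≈ 4.2969 ± 2.3218i. Their product equals the constant term, so |λ|^2 ≈ 23.8543 and |λ| ≈ 4.8841.
Thus the eigenvalues (to 4 decimals) are -8.5939 (modulus 8.5939); 4.2969 ± 2.3218i (modulus 4.8841). The spectral radius is the largest modulus: r(A) ≈ 8.5939. (Cross-check: r(A) ≤ ||A||_2 ≈ 9.1643; equality holds whenever A is normal, though it can also hold for some non-normal A.)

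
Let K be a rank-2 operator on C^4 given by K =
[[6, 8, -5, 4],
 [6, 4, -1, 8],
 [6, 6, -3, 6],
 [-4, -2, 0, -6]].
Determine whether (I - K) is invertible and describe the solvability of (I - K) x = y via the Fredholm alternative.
(I - K) is invertible (det(I - K) = -28 ≠ 0), so for every y in C^4 the equation (I - K) x = y has a unique solution.

K has rank 2 and factors as K = U V^T = u1 v1^T + u2 v2^T with u1 = (1, -1, 0, 1), v1 = (0, 2, -2, -2), u2 = (-3, -3, -3, 2), v2 = (-2, -2, 1, -2) (multiplying out reproduces the displayed K). The nonzero eigenvalues of U V^T coincide with those of the 2 x 2 matrix G = V^T U = [[v1·u1, v1·u2], [v2·u1, v2·u2]] = [[-4, -4], [-2, 5]], and by the Sylvester determinant identity det(I_4 - U V^T) = det(I_2 - V^T U) = det([[5, 4], [2, -4]]) = (5)(-4) - (4)(2) = -28. (Direct check: I - K =
[[-5, -8, 5, -4],
 [-6, -3, 1, -8],
 [-6, -6, 4, -6],
 [4, 2, 0, 7]]
has determinant -28.) The finite-dimensional Fredholm alternative says: either (I - K) is invertible, or ker(I - K) ≠ {0} and then range(I - K) = ker((I - K)^*)^⊥, with dim ker(I - K) = dim ker((I - K)^*). Since det(I - K) ≠ 0, 1 is not an eigenvalue of K and ker(I - K) = {0}, so we are in the first case: for every y there is a unique x = (I - K)^(-1) y. (Explicitly, by the Woodbury identity, (I - U V^T)^(-1) = I + U (I_2 - G)^(-1) V^T.)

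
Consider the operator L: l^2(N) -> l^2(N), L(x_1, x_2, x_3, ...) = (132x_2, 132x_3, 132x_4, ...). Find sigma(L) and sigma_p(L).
sigma(L) = closed disk {z in C : |z| ≤ 132}; sigma_p(L) = open disk {z in C : |z| < 132}

Note L = 132·V where V is the unit left shift (V x)_k = x_{k+1}; so sigma(L) = 132·sigma(V) and ||L|| = 132||V||. ||L x||^2 = 17424sum_{k≥2} |x_k|^2 ≤ 17424||x||^2, with equality on {x : x_1 = 0}, so ||L|| = 132. For any lambda with |lambda| < 132, set r = lambda/132 (|r| < 1); the vector x = (1, r, r^2, ...) is in l^2 and satisfies L x = 132(r, r^2, ...) = lambda x, so lambda is an eigenvalue. On the boundary |lambda| = 132 the geometric series diverges, so no l^2 eigenvector exists, but these lambda lie in the approximate point spectrum. Hence sigma(L) is the closed disk of radius 132 and sigma_p(L) is the open disk.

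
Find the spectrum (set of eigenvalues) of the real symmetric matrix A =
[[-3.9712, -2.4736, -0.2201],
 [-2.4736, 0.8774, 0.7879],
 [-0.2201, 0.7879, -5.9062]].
sigma(A) ≈ {-6, -5, 2}

A is real symmetric, so its spectrum consists of real eigenvalues. Expanding the characteristic polynomial of the displayed matrix gives
  det(λ I - A) = p(λ) = λ^3 + (9)λ^2 + (8)λ + (-59.9981).
Solving p(λ) = 0 yields eigenvalues ≈ -6, -5, 2. (A is shown rounded to 4 decimals, so these recover the underlying integer eigenvalues to within that precision.)
Verification: the trace of A = -9 equals the sum of eigenvalues -9, and det(A) ≈ 59.9981 matches the eigenvalue product 60.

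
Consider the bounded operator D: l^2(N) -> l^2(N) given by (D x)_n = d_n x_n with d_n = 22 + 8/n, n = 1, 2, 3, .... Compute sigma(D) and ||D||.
sigma(D) = {22 + 8/n : n ≥ 1} ∪ {22}; ||D|| = 30

A bounded diagonal operator on l^2 with diagonal entries d_n has spectrum equal to the closure of {d_n : n ≥ 1}: every d_n is an eigenvalue (with eigenvector e_n), so {d_n} ⊂ sigma(D); the spectrum is closed, so its closure is too; and for lambda not in the closure, (D - lambda I) has bounded inverse (the diagonal entries 1/(d_n - lambda) are bounded). For our sequence d_n = 22 + 8/n, n = 1, 2, 3, ...:
  - {d_n} = {22 + 8/n : n ≥ 1}; the only limit point is 22
  - closure = {22 + 8/n : n ≥ 1} ∪ {22}
For the norm: a diagonal operator has ||D|| = sup_n |d_n|. Here d_n = 22 + 8/n is positive and decreasing, so sup_n |d_n| = d_1 = 22 + 8 = 30. So ||D|| = 30.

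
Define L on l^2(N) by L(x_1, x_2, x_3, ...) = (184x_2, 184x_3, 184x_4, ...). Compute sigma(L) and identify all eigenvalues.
sigma(L) = closed disk {z in C : |z| ≤ 184}; sigma_p(L) = open disk {z in C : |z| < 184}

Note L = 184·V where V is the unit left shift (V x)_k = x_{k+1}; so sigma(L) = 184·sigma(V) and ||L|| = 184||V||. ||L x||^2 = 33856sum_{k≥2} |x_k|^2 ≤ 33856||x||^2, with equality on {x : x_1 = 0}, so ||L|| = 184. For any lambda with |lambda| < 184, set r = lambda/184 (|r| < 1); the vector x = (1, r, r^2, ...) is in l^2 and satisfies L x = 184(r, r^2, ...) = lambda x, so lambda is an eigenvalue. On the boundary |lambda| = 184 the geometric series diverges, so no l^2 eigenvector exists, but these lambda lie in the approximate point spectrum. Hence sigma(L) is the closed disk of radius 184 and sigma_p(L) is the open disk.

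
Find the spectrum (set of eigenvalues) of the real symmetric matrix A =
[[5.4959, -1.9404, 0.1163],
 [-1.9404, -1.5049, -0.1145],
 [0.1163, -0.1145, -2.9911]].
sigma(A) ≈ {-3, -2, 6}

A is real symmetric, so its spectrum consists of real eigenvalues. Expanding the characteristic polynomial of the displayed matrix gives
  det(λ I - A) = p(λ) = λ^3 + (-1)λ^2 + (-24)λ + (-36).
Solving p(λ) = 0 yields eigenvalues ≈ -3, -2, 6. (A is shown rounded to 4 decimals, so these recover the underlying integer eigenvalues to within that precision.)
Verification: the trace of A = 1 equals the sum of eigenvalues 1, and det(A) ≈ 36.0007 matches the eigenvalue product 36.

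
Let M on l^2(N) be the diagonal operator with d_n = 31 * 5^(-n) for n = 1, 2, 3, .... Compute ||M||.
||M|| = 31/5 (attained at n = 1)

For M diagonal, ||M|| = sup_n |d_n|. The sequence d_n = 31 * 5^(-n) is positive and strictly decreasing (ratio 5^(-1) < 1), so the supremum is d_1 = 31/5. Hence ||M|| = 31/5.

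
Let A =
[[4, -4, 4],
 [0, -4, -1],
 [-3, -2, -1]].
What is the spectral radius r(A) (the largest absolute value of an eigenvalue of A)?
r(A) ≈ 4.6696

The eigenvalues of A are the roots of its characteristic polynomial. With M = A (coefficients from the trace, the sum of principal 2x2 minors, and det A):
  p(λ) = det(λ I - M) = λ^3 + λ^2 - 6λ + 52.
No integer candidate from the rational root theorem (±divisors of 52) is a root, so the roots are irrational. The cubic discriminant is Δ = -77932 < 0, so there is one real root and a complex-conjugate pair. p(-5) = -18 and p(-4) = 28 have opposite signs, so a root lies in (-5, -4); Newton's method refines it to λ ≈ -4.6696. Dividing out (λ - (-4.6696)) leaves approximately λ^2 - 3.6696λ + 11.1358. For λ^2 - 3.6696λ + 11.1358 the discriminant is -31.077. It is negative, so the remaining roots are the complex-conjugate pair λ ≈ 1.8348 ± 2.7873i. Their product equals the constant term, so |λ|^2 ≈ 11.1358 and |λ| ≈ 3.337.
Thus the eigenvalues (to 4 decimals) are -4.6696 (modulus 4.6696); 1.8348 ± 2.7873i (modulus 3.337). The spectral radius is the largest modulus: r(A) ≈ 4.6696. (Cross-check: r(A) ≤ ||A||_2 ≈ 7.2603; equality holds whenever A is normal, though it can also hold for some non-normal A.)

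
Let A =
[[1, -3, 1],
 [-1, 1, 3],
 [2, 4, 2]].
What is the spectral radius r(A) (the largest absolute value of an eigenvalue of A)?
r(A) ≈ 4.7544

The eigenvalues of A are the roots of its characteristic polynomial. With M = A (coefficients from the trace, the sum of principal 2x2 minors, and det A):
  p(λ) = det(λ I - M) = λ^3 - 4λ^2 - 12λ + 40.
No integer candidate from the rational root theorem (±divisors of 40) is a root, so the roots are irrational. The cubic discriminant is Δ = 10816 > 0, so there are three distinct real roots. p(-4) = -40 and p(-3) = 13 have opposite signs, so a root lies in (-4, -3); Newton's method refines it to λ ≈ -3.3022. p(2) = 8 and p(3) = -5 have opposite signs, so a root lies in (2, 3); Newton's method refines it to λ ≈ 2.5478. p(4) = -8 and p(5) = 5 have opposite signs, so a root lies in (4, 5); Newton's method refines it to λ ≈ 4.7544. Check (Vieta): the three roots sum to 4, matching tr M = 4.
Thus the eigenvalues (to 4 decimals) are -3.3022 (modulus 3.3022); 2.5478 (modulus 2.5478); 4.7544 (modulus 4.7544). The spectral radius is the largest modulus: r(A) ≈ 4.7544. (Cross-check: r(A) ≤ ||A||_2 ≈ 5.5503; equality holds whenever A is normal, though it can also hold for some non-normal A.)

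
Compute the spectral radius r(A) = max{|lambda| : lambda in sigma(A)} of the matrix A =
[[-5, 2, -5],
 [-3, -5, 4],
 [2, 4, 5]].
r(A) ≈ 6.5395

The eigenvalues of A are the roots of its characteristic polynomial. With M = A (coefficients from the trace, the sum of principal 2x2 minors, and det A):
  p(λ) = det(λ I - M) = λ^3 + 5λ^2 - 25λ - 261.
No integer candidate from the rational root theorem (±divisors of 261) is a root, so the roots are irrational. The cubic discriminant is Δ = -1043392 < 0, so there is one real root and a complex-conjugate pair. p(6) = -15 and p(7) = 152 have opposite signs, so a root lies in (6, 7); Newton's method refines it to λ ≈ 6.1032. Dividing out (λ - (6.1032)) leaves approximately λ^2 + 11.1032λ + 42.7646. For λ^2 + 11.1032λ + 42.7646 the discriminant is -47.778. It is negative, so the remaining roots are the complex-conjugate pair λ ≈ -5.5516 ± 3.4561i. Their product equals the constant term, so |λ|^2 ≈ 42.7646 and |λ| ≈ 6.5395.
Thus the eigenvalues (to 4 decimals) are 6.1032 (modulus 6.1032); -5.5516 ± 3.4561i (modulus 6.5395). The spectral radius is the largest modulus: r(A) ≈ 6.5395. (Cross-check: r(A) ≤ ||A||_2 ≈ 8.8946; equality holds whenever A is normal, though it can also hold for some non-normal A.)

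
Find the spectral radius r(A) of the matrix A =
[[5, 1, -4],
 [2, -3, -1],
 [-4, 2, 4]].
r(A) ≈ 8.421

The eigenvalues of A are the roots of its characteristic polynomial. With M = A (coefficients from the trace, the sum of principal 2x2 minors, and det A):
  p(λ) = det(λ I - M) = λ^3 - 6λ^2 - 23λ + 22.
No integer candidate from the rational root theorem (±divisors of 22) is a root, so the roots are irrational. The cubic discriminant is Δ = 128300 > 0, so there are three distinct real roots. p(-4) = -46 and p(-3) = 10 have opposite signs, so a root lies in (-4, -3); Newton's method refines it to λ ≈ -3.2299. p(0) = 22 and p(1) = -6 have opposite signs, so a root lies in (0, 1); Newton's method refines it to λ ≈ 0.8089. p(8) = -34 and p(9) = 58 have opposite signs, so a root lies in (8, 9); Newton's method refines it to λ ≈ 8.421. Check (Vieta): the three roots sum to 6, matching tr M = 6.
Thus the eigenvalues (to 4 decimals) are -3.2299 (modulus 3.2299); 0.8089 (modulus 0.8089); 8.421 (modulus 8.421). The spectral radius is the largest modulus: r(A) ≈ 8.421. (Cross-check: r(A) ≤ ||A||_2 ≈ 8.9136; equality holds whenever A is normal, though it can also hold for some non-normal A.)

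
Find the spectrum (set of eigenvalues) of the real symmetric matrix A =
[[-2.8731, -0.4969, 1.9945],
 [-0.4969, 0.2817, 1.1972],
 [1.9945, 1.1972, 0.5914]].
sigma(A) ≈ {-4, 0, 2}

A is real symmetric, so its spectrum consists of real eigenvalues. Expanding the characteristic polynomial of the displayed matrix gives
  det(λ I - A) = p(λ) = λ^3 + (2)λ^2 + (-8)λ + (0).
Solving p(λ) = 0 yields eigenvalues ≈ -4, 0, 2. (A is shown rounded to 4 decimals, so these recover the underlying integer eigenvalues to within that precision.)
Verification: the trace of A = -2 equals the sum of eigenvalues -2, and det(A) ≈ -0.0003 matches the eigenvalue product 0.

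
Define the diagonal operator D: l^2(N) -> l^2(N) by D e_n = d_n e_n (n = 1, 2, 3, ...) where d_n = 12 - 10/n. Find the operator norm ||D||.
||D|| = 12

For a diagonal operator on l^2 with entries d_n, ||D|| = sup_n |d_n|. Here d_1 = 2, d_2 = 7, ..., and d_n = 12 - 10/n increases monotonically toward 12. All terms lie in [2, 12), so |d_n| = d_n and the supremum is the limit 12, which is not attained by any individual d_n. Hence ||D|| = 12.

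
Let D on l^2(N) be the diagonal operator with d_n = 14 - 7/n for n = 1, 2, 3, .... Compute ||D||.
||D|| = 14

For a diagonal operator on l^2 with entries d_n, ||D|| = sup_n |d_n|. Here d_1 = 7, d_2 = 21/2, ..., and d_n = 14 - 7/n increases monotonically toward 14. All terms lie in [7, 14), so |d_n| = d_n and the supremum is the limit 14, which is not attained by any individual d_n. Hence ||D|| = 14.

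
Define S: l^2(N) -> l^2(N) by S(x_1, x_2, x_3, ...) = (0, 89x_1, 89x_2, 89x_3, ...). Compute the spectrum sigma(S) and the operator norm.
sigma(S) = closed disk {z in C : |z| ≤ 89}; ||S|| = 89

Note S = 89·U where U is the unit right shift (U x)_k = x_{k-1} (with x_0 := 0); so ||S|| = 89||U|| and sigma(S) = 89·sigma(U). ||S x||^2 = sum_{k≥1} |89x_k|^2 = 7921||x||^2, so ||S|| = 89 and sigma(S) ⊂ {|z| ≤ 89}. For any |lambda| < 89, the equation (S - lambda I) x = 0 forces x_1 = 0, then 89x_k = lambda x_{k+1} ⇒ x = 0, so S has no eigenvalues. But (S - lambda I) is not surjective for |lambda| < 89: solving (S - lambda I) x = e_1 would require x_n proportional to (lambda/89)^(-n), which is not in l^2. So every |lambda| < 89 lies in the residual spectrum. The boundary |lambda| = 89 is in the approximate point spectrum (the spectrum is closed). Hence sigma(S) is the closed disk of radius 89.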